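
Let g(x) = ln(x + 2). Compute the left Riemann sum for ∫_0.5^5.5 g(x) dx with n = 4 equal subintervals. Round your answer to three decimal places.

Δx = (5.5 − 0.5)/4 = 1.25.
Left endpoints: 0.5, 1.75, 3, 4.25.
g(0.5) ≈ 0.916, g(1.75) ≈ 1.322, g(3) ≈ 1.609, g(4.25) ≈ 1.833.
Sum = Δx · [g(0.5) + g(1.75) + g(3) + g(4.25)].
Sum ≈ 7.100.

7.100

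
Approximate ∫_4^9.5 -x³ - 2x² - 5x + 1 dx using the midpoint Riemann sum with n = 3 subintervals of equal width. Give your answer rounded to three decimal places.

Δx = (9.5 − 4)/3 = 11/6.
Midpoints: 59/12, 6.75, 103/12.
f(59/12) = -329675/1728, f(6.75) = -431.421875, f(103/12) = -1419775/1728.
Sum = Δx · [f(59/12) + f(6.75) + f(103/12)].
Sum ≈ -2647.031.

-2647.031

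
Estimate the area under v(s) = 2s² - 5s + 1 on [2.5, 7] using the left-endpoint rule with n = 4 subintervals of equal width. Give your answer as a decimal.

Δs = (7 − 2.5)/4 = 1.125.
Left endpoints: 2.5, 3.625, 4.75, 5.875.
v(2.5) = 1, v(3.625) = 9.15625, v(4.75) = 22.375, v(5.875) = 40.65625.
Sum = Δs · [v(2.5) + v(3.625) + v(4.75) + v(5.875)].
Sum = 82.3359375.

82.3359375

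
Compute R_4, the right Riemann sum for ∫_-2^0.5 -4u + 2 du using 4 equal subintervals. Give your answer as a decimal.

9.375

Δu = (0.5 − (-2))/4 = 0.625.
Right endpoints: -1.375, -0.75, -0.125, 0.5.
f(-1.375) = 7.5, f(-0.75) = 5, f(-0.125) = 2.5, f(0.5) = 0.
Sum = Δu · [f(-1.375) + f(-0.75) + f(-0.125) + f(0.5)].
Sum = 9.375.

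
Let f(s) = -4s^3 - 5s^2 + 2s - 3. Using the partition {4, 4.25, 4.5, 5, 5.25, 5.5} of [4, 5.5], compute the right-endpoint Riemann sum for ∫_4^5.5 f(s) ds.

Subinterval widths: 0.25, 0.25, 0.5, 0.25, 0.25.
Right endpoints: 4.25, 4.5, 5, 5.25, 5.5.
f(4.25) = -391.875, f(4.5) = -459.75, f(5) = -618, f(5.25) = -709.125, f(5.5) = -808.75.
Sum = Σ Δs_i · f(s_i).
Sum = -901.375.

-901.375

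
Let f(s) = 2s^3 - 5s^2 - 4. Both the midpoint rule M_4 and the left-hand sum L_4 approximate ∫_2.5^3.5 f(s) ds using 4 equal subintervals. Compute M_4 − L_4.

M_4 = 6.015625.
L_4 = 3.15625.
M_4 − L_4 = 2.859375.

2.859375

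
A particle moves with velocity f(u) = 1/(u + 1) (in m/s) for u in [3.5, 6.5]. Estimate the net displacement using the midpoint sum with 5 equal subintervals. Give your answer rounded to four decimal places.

Δu = (6.5 − 3.5)/5 = 0.6.
Midpoints: 3.8, 4.4, 5, 5.6, 6.2.
f(3.8) = 5/24, f(4.4) = 5/27, f(5) = 1/6, f(5.6) = 5/33, f(6.2) = 5/36.
Sum = Δu · [f(3.8) + f(4.4) + f(5) + f(5.6) + f(6.2)].
Sum ≈ 0.5104.

0.5104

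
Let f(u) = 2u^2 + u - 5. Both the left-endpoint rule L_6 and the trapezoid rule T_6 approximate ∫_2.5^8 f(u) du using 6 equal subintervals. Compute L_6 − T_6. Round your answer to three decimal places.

L_6 ≈ 278.37384.
T_6 ≈ 333.83218.
L_6 − T_6 ≈ -55.458.

-55.458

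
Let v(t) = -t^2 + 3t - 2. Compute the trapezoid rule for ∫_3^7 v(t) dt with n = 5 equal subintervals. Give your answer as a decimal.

Δt = (7 − 3)/5 = 0.8.
v(3) = -2, v(3.8) = -5.04, v(4.6) = -9.36, v(5.4) = -14.96, v(6.2) = -21.84, v(7) = -30.
T_5 = (Δt/2)·[v(t_0) + 2v(t_1) + ... + 2v(t_{4}) + v(t_5)].
Sum = -53.76.

-53.76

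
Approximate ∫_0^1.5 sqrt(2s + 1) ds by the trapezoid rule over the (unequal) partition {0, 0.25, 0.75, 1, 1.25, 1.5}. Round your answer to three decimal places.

Subinterval widths: 0.25, 0.5, 0.25, 0.25, 0.25.
f(0) ≈ 1.000, f(0.25) ≈ 1.225, f(0.75) ≈ 1.581, f(1) ≈ 1.732, f(1.25) ≈ 1.871, f(1.5) ≈ 2.000.
On each subinterval the trapezoid contributes (Δs_i/2)·[f(s_{i-1}) + f(s_i)].
Sum ≈ 2.328.

2.328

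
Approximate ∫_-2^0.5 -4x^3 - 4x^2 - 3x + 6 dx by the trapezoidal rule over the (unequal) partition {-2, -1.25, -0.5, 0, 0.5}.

27.109375

Subinterval widths: 0.75, 0.75, 0.5, 0.5.
f(-2) = 28, f(-1.25) = 11.3125, f(-0.5) = 7, f(0) = 6, f(0.5) = 3.
On each subinterval the trapezoid contributes (Δx_i/2)·[f(x_{i-1}) + f(x_i)].
Sum = 27.109375.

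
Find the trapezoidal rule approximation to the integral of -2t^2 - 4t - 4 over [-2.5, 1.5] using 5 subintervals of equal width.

-21.52

Δt = (1.5 − (-2.5))/5 = 0.8.
f(-2.5) = -6.5, f(-1.7) = -2.98, f(-0.9) = -2.02, f(-0.1) = -3.62, f(0.7) = -7.78, f(1.5) = -14.5.
T_5 = (Δt/2)·[f(t_0) + 2f(t_1) + ... + 2f(t_{4}) + f(t_5)].
Sum = -21.52.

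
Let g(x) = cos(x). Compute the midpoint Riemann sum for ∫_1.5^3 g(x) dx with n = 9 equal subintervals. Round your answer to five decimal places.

-0.85737

Δx = (3 − 1.5)/9 = 1/6.
Midpoints: 19/12, 1.75, 23/12, 25/12, 2.25, 29/12, 31/12, 2.75, 35/12.
g(19/12) ≈ -0.01254, g(1.75) ≈ -0.17825, g(23/12) ≈ -0.33902, g(25/12) ≈ -0.49039, g(2.25) ≈ -0.62817, g(29/12) ≈ -0.74855, g(31/12) ≈ -0.84818, g(2.75) ≈ -0.92430, g(35/12) ≈ -0.97481.
Sum = Δx · [g(19/12) + g(1.75) + g(23/12) + ...].
Sum ≈ -0.85737.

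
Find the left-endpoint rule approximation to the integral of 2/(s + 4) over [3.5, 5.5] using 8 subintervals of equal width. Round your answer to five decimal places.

0.47986

Δs = (5.5 − 3.5)/8 = 0.25.
Left endpoints: 3.5, 3.75, 4, 4.25, 4.5, 4.75, 5, 5.25.
f(3.5) = 4/15, f(3.75) = 8/31, f(4) = 0.25, f(4.25) = 8/33, f(4.5) = 4/17, f(4.75) = 8/35, f(5) = 2/9, f(5.25) = 8/37.
Sum = Δs · [f(3.5) + f(3.75) + f(4) + ...].
Sum ≈ 0.47986.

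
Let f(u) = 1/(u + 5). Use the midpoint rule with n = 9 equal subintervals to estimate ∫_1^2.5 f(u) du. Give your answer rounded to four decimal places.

0.2231

Δu = (2.5 − 1)/9 = 1/6.
Midpoints: 13/12, 1.25, 17/12, 19/12, 1.75, 23/12, 25/12, 2.25, 29/12.
f(13/12) = 12/73, f(1.25) = 0.16, f(17/12) = 12/77, f(19/12) = 12/79, f(1.75) = 4/27, f(23/12) = 12/83, f(25/12) = 12/85, f(2.25) = 4/29, f(29/12) = 12/89.
Sum = Δu · [f(13/12) + f(1.25) + f(17/12) + ...].
Sum ≈ 0.2231.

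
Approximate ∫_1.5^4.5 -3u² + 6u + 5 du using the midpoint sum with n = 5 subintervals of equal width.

-18.48

Δu = (4.5 − 1.5)/5 = 0.6.
Midpoints: 1.8, 2.4, 3, 3.6, 4.2.
f(1.8) = 6.08, f(2.4) = 2.12, f(3) = -4, f(3.6) = -12.28, f(4.2) = -22.72.
Sum = Δu · [f(1.8) + f(2.4) + f(3) + f(3.6) + f(4.2)].
Sum = -18.48.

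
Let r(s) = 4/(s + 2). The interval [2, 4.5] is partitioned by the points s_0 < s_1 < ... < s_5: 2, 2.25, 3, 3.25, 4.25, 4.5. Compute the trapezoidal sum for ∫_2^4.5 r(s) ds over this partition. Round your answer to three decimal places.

1.949

Subinterval widths: 0.25, 0.75, 0.25, 1, 0.25.
r(2) = 1, r(2.25) = 16/17, r(3) = 0.8, r(3.25) = 16/21, r(4.25) = 0.64, r(4.5) = 8/13.
On each subinterval the trapezoid contributes (Δs_i/2)·[r(s_{i-1}) + r(s_i)].
Sum ≈ 1.949.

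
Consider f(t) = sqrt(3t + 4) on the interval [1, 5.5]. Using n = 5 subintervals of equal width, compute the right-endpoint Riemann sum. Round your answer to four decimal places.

Δt = (5.5 − 1)/5 = 0.9.
Right endpoints: 1.9, 2.8, 3.7, 4.6, 5.5.
f(1.9) ≈ 3.1145, f(2.8) ≈ 3.5214, f(3.7) ≈ 3.8859, f(4.6) ≈ 4.2190, f(5.5) ≈ 4.5277.
Sum = Δt · [f(1.9) + f(2.8) + f(3.7) + f(4.6) + f(5.5)].
Sum ≈ 17.3416.

17.3416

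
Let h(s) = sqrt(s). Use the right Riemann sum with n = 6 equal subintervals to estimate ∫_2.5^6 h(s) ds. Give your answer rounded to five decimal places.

Δs = (6 − 2.5)/6 = 7/12.
Right endpoints: 37/12, 11/3, 4.25, 29/6, 65/12, 6.
h(37/12) ≈ 1.75594, h(11/3) ≈ 1.91485, h(4.25) ≈ 2.06155, h(29/6) ≈ 2.19848, h(65/12) ≈ 2.32737, h(6) ≈ 2.44949.
Sum = Δs · [h(37/12) + h(11/3) + h(4.25) + ...].
Sum ≈ 7.41282.

7.41282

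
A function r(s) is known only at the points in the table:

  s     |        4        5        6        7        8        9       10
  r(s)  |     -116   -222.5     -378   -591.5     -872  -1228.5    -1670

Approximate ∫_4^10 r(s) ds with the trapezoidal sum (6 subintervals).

Δs = 1.
T_6 = (1/2)·[(-116) + 2·(-222.5) + 2·(-378) + 2·(-591.5) + 2·(-872) + 2·(-1228.5) + (-1670)] = -4185.5.

-4185.5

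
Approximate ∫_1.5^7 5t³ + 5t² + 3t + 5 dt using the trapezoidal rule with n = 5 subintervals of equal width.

Δt = (7 − 1.5)/5 = 1.1.
f(1.5) = 37.625, f(2.6) = 134.48, f(3.7) = 337.815, f(4.8) = 687.56, f(5.9) = 1223.645, f(7) = 1986.
T_5 = (Δt/2)·[f(t_0) + 2f(t_1) + ... + 2f(t_{4}) + f(t_5)].
Sum = 3734.84375.

3734.84375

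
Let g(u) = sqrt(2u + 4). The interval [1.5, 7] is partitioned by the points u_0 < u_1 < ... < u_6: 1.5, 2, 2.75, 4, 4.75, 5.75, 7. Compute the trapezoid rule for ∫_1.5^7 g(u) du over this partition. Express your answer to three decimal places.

19.271

Subinterval widths: 0.5, 0.75, 1.25, 0.75, 1, 1.25.
g(1.5) ≈ 2.646, g(2) ≈ 2.828, g(2.75) ≈ 3.082, g(4) ≈ 3.464, g(4.75) ≈ 3.674, g(5.75) ≈ 3.937, g(7) ≈ 4.243.
On each subinterval the trapezoid contributes (Δu_i/2)·[g(u_{i-1}) + g(u_i)].
Sum ≈ 19.271.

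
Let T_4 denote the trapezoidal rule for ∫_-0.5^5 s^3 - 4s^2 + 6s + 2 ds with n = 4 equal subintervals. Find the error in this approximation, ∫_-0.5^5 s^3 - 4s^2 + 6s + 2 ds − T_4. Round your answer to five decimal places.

-4.76595

Exact integral: ∫_-0.5^5 f(s) ds ≈ 74.6510417.
T_4 ≈ 79.4169922.
Error ≈ 74.6510417 − 79.4169922 ≈ -4.76595.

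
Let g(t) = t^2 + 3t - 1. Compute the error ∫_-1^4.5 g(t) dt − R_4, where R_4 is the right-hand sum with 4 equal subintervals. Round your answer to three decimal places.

-26.311

Exact integral: ∫_-1^4.5 g(t) dt ≈ 54.08333.
R_4 = 80.39453125.
Error ≈ 54.08333 − 80.39453125 ≈ -26.311.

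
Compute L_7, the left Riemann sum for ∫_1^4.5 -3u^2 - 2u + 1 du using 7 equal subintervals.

Δu = (4.5 − 1)/7 = 0.5.
Left endpoints: 1, 1.5, 2, 2.5, 3, 3.5, 4.
f(1) = -4, f(1.5) = -8.75, f(2) = -15, f(2.5) = -22.75, f(3) = -32, f(3.5) = -42.75, f(4) = -55.
Sum = Δu · [f(1) + f(1.5) + f(2) + ...].
Sum = -90.125.

-90.125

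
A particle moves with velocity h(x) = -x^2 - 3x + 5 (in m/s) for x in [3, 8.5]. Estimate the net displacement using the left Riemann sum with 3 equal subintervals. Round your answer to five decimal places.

-193.06019

Δx = (8.5 − 3)/3 = 11/6.
Left endpoints: 3, 29/6, 20/3.
h(3) = -13, h(29/6) = -1183/36, h(20/3) = -535/9.
Sum = Δx · [h(3) + h(29/6) + h(20/3)].
Sum ≈ -193.06019.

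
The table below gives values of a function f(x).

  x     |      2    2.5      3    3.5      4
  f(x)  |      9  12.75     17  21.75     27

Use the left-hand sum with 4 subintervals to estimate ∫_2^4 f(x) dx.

Δx = 0.5.
Sum = 0.5·[9 + 12.75 + 17 + 21.75] = 30.25.

30.25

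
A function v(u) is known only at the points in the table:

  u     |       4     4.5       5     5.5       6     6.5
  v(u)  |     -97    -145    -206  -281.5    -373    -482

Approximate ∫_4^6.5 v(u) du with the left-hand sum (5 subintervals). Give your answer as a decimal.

-551.25

Δu = 0.5.
Sum = 0.5·[(-97) + (-145) + (-206) + (-281.5) + (-373)] = -551.25.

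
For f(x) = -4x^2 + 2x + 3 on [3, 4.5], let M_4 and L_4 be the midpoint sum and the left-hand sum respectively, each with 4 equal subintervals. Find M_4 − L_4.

-7.6640625

M_4 = -69.6796875.
L_4 = -62.015625.
M_4 − L_4 = -7.6640625.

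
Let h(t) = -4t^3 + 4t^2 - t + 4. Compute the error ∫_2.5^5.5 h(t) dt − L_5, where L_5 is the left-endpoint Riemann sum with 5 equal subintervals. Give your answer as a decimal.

-145.08

Exact integral: ∫_2.5^5.5 h(t) dt = -675.
L_5 = -529.92.
Error = -675 − (-529.92) = -145.08.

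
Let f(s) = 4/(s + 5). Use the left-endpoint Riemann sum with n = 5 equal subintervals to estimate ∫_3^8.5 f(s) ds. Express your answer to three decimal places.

Δs = (8.5 − 3)/5 = 1.1.
Left endpoints: 3, 4.1, 5.2, 6.3, 7.4.
f(3) = 0.5, f(4.1) = 40/91, f(5.2) = 20/51, f(6.3) = 40/113, f(7.4) = 10/31.
Sum = Δs · [f(3) + f(4.1) + f(5.2) + f(6.3) + f(7.4)].
Sum ≈ 2.209.

2.209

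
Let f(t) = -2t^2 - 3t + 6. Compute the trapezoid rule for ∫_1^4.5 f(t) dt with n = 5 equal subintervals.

Δt = (4.5 − 1)/5 = 0.7.
f(1) = 1, f(1.7) = -4.88, f(2.4) = -12.72, f(3.1) = -22.52, f(3.8) = -34.28, f(4.5) = -48.
T_5 = (Δt/2)·[f(t_0) + 2f(t_1) + ... + 2f(t_{4}) + f(t_5)].
Sum = -68.53.

-68.53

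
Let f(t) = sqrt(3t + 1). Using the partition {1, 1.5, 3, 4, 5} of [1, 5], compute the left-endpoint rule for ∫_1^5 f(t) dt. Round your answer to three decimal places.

Subinterval widths: 0.5, 1.5, 1, 1.
Left endpoints: 1, 1.5, 3, 4.
f(1) ≈ 2.000, f(1.5) ≈ 2.345, f(3) ≈ 3.162, f(4) ≈ 3.606.
Sum = Σ Δt_i · f(t_i).
Sum ≈ 11.286.

11.286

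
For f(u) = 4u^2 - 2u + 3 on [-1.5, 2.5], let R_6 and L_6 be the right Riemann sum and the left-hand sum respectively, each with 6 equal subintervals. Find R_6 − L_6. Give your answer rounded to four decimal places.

R_6 ≈ 37.185185.
L_6 ≈ 31.851852.
R_6 − L_6 ≈ 5.3333.

5.3333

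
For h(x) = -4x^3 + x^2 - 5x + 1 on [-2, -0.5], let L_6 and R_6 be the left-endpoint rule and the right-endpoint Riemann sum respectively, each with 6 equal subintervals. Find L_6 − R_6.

L_6 = 35.03125.
R_6 = 24.34375.
L_6 − R_6 = 10.6875.

10.6875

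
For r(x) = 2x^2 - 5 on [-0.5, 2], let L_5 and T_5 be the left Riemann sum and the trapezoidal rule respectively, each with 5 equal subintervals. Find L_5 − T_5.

-1.875

L_5 = -8.75.
T_5 = -6.875.
L_5 − T_5 = -1.875.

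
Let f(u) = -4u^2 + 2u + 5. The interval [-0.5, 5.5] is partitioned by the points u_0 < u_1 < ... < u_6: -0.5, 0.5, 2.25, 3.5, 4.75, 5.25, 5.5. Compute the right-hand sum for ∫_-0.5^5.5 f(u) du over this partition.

-228.375

Subinterval widths: 1, 1.75, 1.25, 1.25, 0.5, 0.25.
Right endpoints: 0.5, 2.25, 3.5, 4.75, 5.25, 5.5.
f(0.5) = 5, f(2.25) = -10.75, f(3.5) = -37, f(4.75) = -75.75, f(5.25) = -94.75, f(5.5) = -105.
Sum = Σ Δu_i · f(u_i).
Sum = -228.375.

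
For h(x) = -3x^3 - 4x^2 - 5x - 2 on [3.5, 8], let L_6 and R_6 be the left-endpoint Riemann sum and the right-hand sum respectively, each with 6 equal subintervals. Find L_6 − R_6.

1227.65625

L_6 = -3133.01953125.
R_6 = -4360.67578125.
L_6 − R_6 = 1227.65625.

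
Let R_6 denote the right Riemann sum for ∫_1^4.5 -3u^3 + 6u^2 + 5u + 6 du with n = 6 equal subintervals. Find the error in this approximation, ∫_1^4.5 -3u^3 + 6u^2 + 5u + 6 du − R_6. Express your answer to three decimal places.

43.789

Exact integral: ∫_1^4.5 f(u) du = -57.421875.
R_6 ≈ -101.21137.
Error ≈ -57.421875 − (-101.21137) ≈ 43.789.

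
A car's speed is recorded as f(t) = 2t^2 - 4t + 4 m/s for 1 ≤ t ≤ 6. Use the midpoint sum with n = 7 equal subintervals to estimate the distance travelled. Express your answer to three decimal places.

Δt = (6 − 1)/7 = 5/7.
Midpoints: 19/14, 29/14, 39/14, 3.5, 59/14, 69/14, 79/14.
f(19/14) = 221/98, f(29/14) = 421/98, f(39/14) = 821/98, f(3.5) = 14.5, f(59/14) = 2221/98, f(69/14) = 3221/98, f(79/14) = 4421/98.
Sum = Δt · [f(19/14) + f(29/14) + f(39/14) + ...].
Sum ≈ 92.908.

92.908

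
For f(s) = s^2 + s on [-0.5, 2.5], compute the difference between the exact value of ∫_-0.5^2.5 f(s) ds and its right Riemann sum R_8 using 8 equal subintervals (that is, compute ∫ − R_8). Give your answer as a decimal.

-1.7578125

Exact integral: ∫_-0.5^2.5 f(s) ds = 8.25.
R_8 = 10.0078125.
Error = 8.25 − 10.0078125 = -1.7578125.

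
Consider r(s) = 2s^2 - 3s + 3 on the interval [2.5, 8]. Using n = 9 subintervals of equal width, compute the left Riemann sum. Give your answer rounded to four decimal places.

Δs = (8 − 2.5)/9 = 11/18.
Left endpoints: 2.5, 28/9, 67/18, 13/3, 89/18, 50/9, 37/6, 61/9, 133/18.
r(2.5) = 8, r(28/9) = 1055/81, r(67/18) = 1583/81, r(13/3) = 248/9, r(89/18) = 3002/81, r(50/9) = 3893/81, r(37/6) = 545/9, r(61/9) = 6038/81, r(133/18) = 7292/81.
Sum = Δs · [r(2.5) + r(28/9) + r(67/18) + ...].
Sum ≈ 231.2263.

231.2263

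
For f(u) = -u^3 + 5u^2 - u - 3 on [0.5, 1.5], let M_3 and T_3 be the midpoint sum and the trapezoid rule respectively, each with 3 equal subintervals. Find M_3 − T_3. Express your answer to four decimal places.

-0.0556

M_3 ≈ 0.148148.
T_3 ≈ 0.203704.
M_3 − T_3 ≈ -0.0556.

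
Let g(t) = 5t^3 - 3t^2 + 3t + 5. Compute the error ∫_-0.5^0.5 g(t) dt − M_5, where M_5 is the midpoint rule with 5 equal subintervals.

Exact integral: ∫_-0.5^0.5 g(t) dt = 4.75.
M_5 = 4.76.
Error = 4.75 − 4.76 = -0.01.

-0.01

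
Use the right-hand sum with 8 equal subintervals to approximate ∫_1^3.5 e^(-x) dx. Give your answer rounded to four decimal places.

Δx = (3.5 − 1)/8 = 0.3125.
Right endpoints: 1.3125, 1.625, 1.9375, 2.25, 2.5625, 2.875, 3.1875, 3.5.
f(1.3125) ≈ 0.2691, f(1.625) ≈ 0.1969, f(1.9375) ≈ 0.1441, f(2.25) ≈ 0.1054, f(2.5625) ≈ 0.0771, f(2.875) ≈ 0.0564, f(3.1875) ≈ 0.0413, f(3.5) ≈ 0.0302.
Sum = Δx · [f(1.3125) + f(1.625) + f(1.9375) + ...].
Sum ≈ 0.2877.

0.2877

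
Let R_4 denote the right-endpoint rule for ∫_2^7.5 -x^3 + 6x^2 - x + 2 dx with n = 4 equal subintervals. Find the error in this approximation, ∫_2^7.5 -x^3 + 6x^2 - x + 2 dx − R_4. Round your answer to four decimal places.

87.0869

Exact integral: ∫_2^7.5 f(x) dx = 25.609375.
R_4 ≈ -61.477539.
Error ≈ 25.609375 − (-61.477539) ≈ 87.0869.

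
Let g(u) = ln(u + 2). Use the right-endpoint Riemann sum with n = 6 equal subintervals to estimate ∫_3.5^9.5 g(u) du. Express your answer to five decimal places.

13.07179

Δu = (9.5 − 3.5)/6 = 1.
Right endpoints: 4.5, 5.5, 6.5, 7.5, 8.5, 9.5.
g(4.5) ≈ 1.87180, g(5.5) ≈ 2.01490, g(6.5) ≈ 2.14007, g(7.5) ≈ 2.25129, g(8.5) ≈ 2.35138, g(9.5) ≈ 2.44235.
Sum = Δu · [g(4.5) + g(5.5) + g(6.5) + ...].
Sum ≈ 13.07179.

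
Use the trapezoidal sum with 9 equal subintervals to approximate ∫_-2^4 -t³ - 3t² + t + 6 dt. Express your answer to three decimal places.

Δt = (4 − (-2))/9 = 2/3.
f(-2) = 0, f(-4/3) = 46/27, f(-2/3) = 116/27, f(0) = 6, f(2/3) = 136/27, f(4/3) = -10/27, f(2) = -12, f(8/3) = -854/27, f(10/3) = -1648/27, f(4) = -102.
T_9 = (Δt/2)·[f(t_0) + 2f(t_1) + ... + 2f(t_{8}) + f(t_9)].
Sum ≈ -92.667.

-92.667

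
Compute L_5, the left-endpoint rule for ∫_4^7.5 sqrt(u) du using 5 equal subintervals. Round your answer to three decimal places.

Δu = (7.5 − 4)/5 = 0.7.
Left endpoints: 4, 4.7, 5.4, 6.1, 6.8.
f(4) ≈ 2.000, f(4.7) ≈ 2.168, f(5.4) ≈ 2.324, f(6.1) ≈ 2.470, f(6.8) ≈ 2.608.
Sum = Δu · [f(4) + f(4.7) + f(5.4) + f(6.1) + f(6.8)].
Sum ≈ 8.098.

8.098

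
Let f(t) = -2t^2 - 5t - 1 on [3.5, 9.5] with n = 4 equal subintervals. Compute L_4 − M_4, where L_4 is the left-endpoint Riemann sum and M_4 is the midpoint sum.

L_4 = -609.
M_4 = -741.75.
L_4 − M_4 = 132.75.

132.75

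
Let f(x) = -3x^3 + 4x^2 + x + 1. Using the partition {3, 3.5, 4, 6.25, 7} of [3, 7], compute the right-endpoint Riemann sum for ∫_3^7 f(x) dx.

-1997.88671875

Subinterval widths: 0.5, 0.5, 2.25, 0.75.
Right endpoints: 3.5, 4, 6.25, 7.
f(3.5) = -75.125, f(4) = -123, f(6.25) = -568.921875, f(7) = -825.
Sum = Σ Δx_i · f(x_i).
Sum = -1997.88671875.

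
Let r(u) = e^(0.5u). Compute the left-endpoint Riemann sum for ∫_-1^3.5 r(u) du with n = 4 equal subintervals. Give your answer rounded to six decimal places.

Δu = (3.5 − (-1))/4 = 1.125.
Left endpoints: -1, 0.125, 1.25, 2.375.
r(-1) ≈ 0.606531, r(0.125) ≈ 1.064494, r(1.25) ≈ 1.868246, r(2.375) ≈ 3.278874.
Sum = Δu · [r(-1) + r(0.125) + r(1.25) + r(2.375)].
Sum ≈ 7.670413.

7.670413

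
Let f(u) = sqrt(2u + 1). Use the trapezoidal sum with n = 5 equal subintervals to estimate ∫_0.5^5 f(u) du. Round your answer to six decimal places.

Δu = (5 − 0.5)/5 = 0.9.
f(0.5) ≈ 1.414214, f(1.4) ≈ 1.949359, f(2.3) ≈ 2.366432, f(3.2) ≈ 2.720294, f(4.1) ≈ 3.033150, f(5) ≈ 3.316625.
T_5 = (Δu/2)·[f(u_0) + 2f(u_1) + ... + 2f(u_{4}) + f(u_5)].
Sum ≈ 11.191189.

11.191189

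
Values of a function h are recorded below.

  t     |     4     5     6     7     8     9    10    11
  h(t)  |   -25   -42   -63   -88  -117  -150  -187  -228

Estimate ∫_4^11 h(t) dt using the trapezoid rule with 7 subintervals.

Δt = 1.
T_7 = (1/2)·[(-25) + 2·(-42) + 2·(-63) + 2·(-88) + 2·(-117) + 2·(-150) + 2·(-187) + (-228)] = -773.5.

-773.5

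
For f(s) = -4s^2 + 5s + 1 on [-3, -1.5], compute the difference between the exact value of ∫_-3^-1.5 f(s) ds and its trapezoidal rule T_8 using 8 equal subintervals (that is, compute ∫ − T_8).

Exact integral: ∫_-3^-1.5 f(s) ds = -46.875.
T_8 = -46.91015625.
Error = -46.875 − (-46.91015625) = 0.03515625.

0.03515625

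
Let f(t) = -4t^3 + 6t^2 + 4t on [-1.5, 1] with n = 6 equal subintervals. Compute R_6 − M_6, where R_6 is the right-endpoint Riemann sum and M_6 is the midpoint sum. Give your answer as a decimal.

-2.1484375

R_6 ≈ 7.838542.
M_6 ≈ 9.986979.
R_6 − M_6 = -2.1484375.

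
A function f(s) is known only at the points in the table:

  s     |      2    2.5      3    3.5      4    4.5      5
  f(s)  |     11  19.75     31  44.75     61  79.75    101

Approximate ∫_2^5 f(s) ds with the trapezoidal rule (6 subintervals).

Δs = 0.5.
T_6 = (0.5/2)·[11 + 2·19.75 + 2·31 + 2·44.75 + 2·61 + 2·79.75 + 101] = 146.125.

146.125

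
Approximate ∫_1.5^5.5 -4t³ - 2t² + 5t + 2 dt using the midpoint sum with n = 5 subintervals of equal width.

-931.28

Δt = (5.5 − 1.5)/5 = 0.8.
Midpoints: 1.9, 2.7, 3.5, 4.3, 5.1.
f(1.9) = -23.156, f(2.7) = -77.812, f(3.5) = -176.5, f(4.3) = -331.508, f(5.1) = -555.124.
Sum = Δt · [f(1.9) + f(2.7) + f(3.5) + f(4.3) + f(5.1)].
Sum = -931.28.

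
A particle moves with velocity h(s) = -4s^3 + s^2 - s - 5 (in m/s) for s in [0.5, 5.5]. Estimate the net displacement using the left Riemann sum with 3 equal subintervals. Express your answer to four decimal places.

-447.2685

Δs = (5.5 − 0.5)/3 = 5/3.
Left endpoints: 0.5, 13/6, 23/6.
h(0.5) = -5.75, h(13/6) = -4661/108, h(23/6) = -23701/108.
Sum = Δs · [h(0.5) + h(13/6) + h(23/6)].
Sum ≈ -447.2685.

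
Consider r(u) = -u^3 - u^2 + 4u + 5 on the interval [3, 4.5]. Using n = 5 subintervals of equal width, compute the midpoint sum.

Δu = (4.5 − 3)/5 = 0.3.
Midpoints: 3.15, 3.45, 3.75, 4.05, 4.35.
r(3.15) = -23.578375, r(3.45) = -34.166125, r(3.75) = -46.796875, r(4.05) = -61.632625, r(4.35) = -78.835375.
Sum = Δu · [r(3.15) + r(3.45) + r(3.75) + r(4.05) + r(4.35)].
Sum = -73.5028125.

-73.5028125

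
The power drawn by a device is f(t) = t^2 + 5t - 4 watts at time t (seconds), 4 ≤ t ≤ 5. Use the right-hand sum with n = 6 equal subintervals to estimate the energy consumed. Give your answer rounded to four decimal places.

Δt = (5 − 4)/6 = 1/6.
Right endpoints: 25/6, 13/3, 4.5, 14/3, 29/6, 5.
f(25/6) = 1231/36, f(13/3) = 328/9, f(4.5) = 38.75, f(14/3) = 370/9, f(29/6) = 1567/36, f(5) = 46.
Sum = Δt · [f(25/6) + f(13/3) + f(4.5) + ...].
Sum ≈ 40.0046.

40.0046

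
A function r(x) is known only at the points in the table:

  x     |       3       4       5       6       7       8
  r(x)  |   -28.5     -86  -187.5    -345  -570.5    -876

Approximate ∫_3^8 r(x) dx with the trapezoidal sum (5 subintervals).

-1641.25

Δx = 1.
T_5 = (1/2)·[(-28.5) + 2·(-86) + 2·(-187.5) + 2·(-345) + 2·(-570.5) + (-876)] = -1641.25.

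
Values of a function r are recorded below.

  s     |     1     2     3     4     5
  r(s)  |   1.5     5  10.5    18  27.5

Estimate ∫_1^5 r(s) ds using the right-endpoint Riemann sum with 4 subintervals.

61

Δs = 1.
Sum = 1·[5 + 10.5 + 18 + 27.5] = 61.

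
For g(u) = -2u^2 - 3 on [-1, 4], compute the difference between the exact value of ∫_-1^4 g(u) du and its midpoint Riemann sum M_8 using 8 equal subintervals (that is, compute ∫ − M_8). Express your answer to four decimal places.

Exact integral: ∫_-1^4 g(u) du ≈ -58.333333.
M_8 = -58.0078125.
Error ≈ -58.333333 − (-58.0078125) ≈ -0.3255.

-0.3255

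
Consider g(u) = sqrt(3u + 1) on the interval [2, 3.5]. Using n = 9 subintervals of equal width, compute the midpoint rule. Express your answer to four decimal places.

4.5508

Δu = (3.5 − 2)/9 = 1/6.
Midpoints: 25/12, 2.25, 29/12, 31/12, 2.75, 35/12, 37/12, 3.25, 41/12.
g(25/12) ≈ 2.6926, g(2.25) ≈ 2.7839, g(29/12) ≈ 2.8723, g(31/12) ≈ 2.9580, g(2.75) ≈ 3.0414, g(35/12) ≈ 3.1225, g(37/12) ≈ 3.2016, g(3.25) ≈ 3.2787, g(41/12) ≈ 3.3541.
Sum = Δu · [g(25/12) + g(2.25) + g(29/12) + ...].
Sum ≈ 4.5508.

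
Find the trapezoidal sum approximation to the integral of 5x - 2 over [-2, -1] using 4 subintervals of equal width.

Δx = (-1 − (-2))/4 = 0.25.
f(-2) = -12, f(-1.75) = -10.75, f(-1.5) = -9.5, f(-1.25) = -8.25, f(-1) = -7.
T_4 = (Δx/2)·[f(x_0) + 2f(x_1) + 2f(x_2) + 2f(x_3) + f(x_4)].
Sum = -9.5.

-9.5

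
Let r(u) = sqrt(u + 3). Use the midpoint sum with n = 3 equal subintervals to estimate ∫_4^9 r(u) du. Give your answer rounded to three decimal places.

15.371

Δu = (9 − 4)/3 = 5/3.
Midpoints: 29/6, 6.5, 49/6.
r(29/6) ≈ 2.799, r(6.5) ≈ 3.082, r(49/6) ≈ 3.342.
Sum = Δu · [r(29/6) + r(6.5) + r(49/6)].
Sum ≈ 15.371.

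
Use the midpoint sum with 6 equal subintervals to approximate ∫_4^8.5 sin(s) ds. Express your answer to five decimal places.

-0.05286

Δs = (8.5 − 4)/6 = 0.75.
Midpoints: 4.375, 5.125, 5.875, 6.625, 7.375, 8.125.
f(4.375) ≈ -0.94362, f(5.125) ≈ -0.91608, f(5.875) ≈ -0.39694, f(6.625) ≈ 0.33520, f(7.375) ≈ 0.88746, f(8.125) ≈ 0.96350.
Sum = Δs · [f(4.375) + f(5.125) + f(5.875) + ...].
Sum ≈ -0.05286.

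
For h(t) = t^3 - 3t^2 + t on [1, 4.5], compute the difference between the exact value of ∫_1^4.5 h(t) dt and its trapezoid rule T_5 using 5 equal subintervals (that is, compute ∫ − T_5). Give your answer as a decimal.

Exact integral: ∫_1^4.5 h(t) dt = 21.765625.
T_5 = 23.26625.
Error = 21.765625 − 23.26625 = -1.500625.

-1.500625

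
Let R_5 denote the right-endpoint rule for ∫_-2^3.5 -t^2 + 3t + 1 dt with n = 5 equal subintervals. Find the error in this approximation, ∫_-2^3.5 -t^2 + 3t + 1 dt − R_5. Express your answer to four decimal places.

-3.4283

Exact integral: ∫_-2^3.5 f(t) dt ≈ 0.916667.
R_5 = 4.345.
Error ≈ 0.916667 − 4.345 ≈ -3.4283.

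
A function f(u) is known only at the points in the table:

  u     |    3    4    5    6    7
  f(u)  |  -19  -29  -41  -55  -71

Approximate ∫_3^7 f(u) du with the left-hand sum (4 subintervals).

-144

Δu = 1.
Sum = 1·[(-19) + (-29) + (-41) + (-55)] = -144.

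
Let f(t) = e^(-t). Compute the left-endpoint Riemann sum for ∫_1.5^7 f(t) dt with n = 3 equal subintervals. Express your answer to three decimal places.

Δt = (7 − 1.5)/3 = 11/6.
Left endpoints: 1.5, 10/3, 31/6.
f(1.5) ≈ 0.223, f(10/3) ≈ 0.036, f(31/6) ≈ 0.006.
Sum = Δt · [f(1.5) + f(10/3) + f(31/6)].
Sum ≈ 0.485.

0.485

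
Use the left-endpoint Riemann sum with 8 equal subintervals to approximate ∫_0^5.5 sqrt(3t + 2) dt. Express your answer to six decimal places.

16.034059

Δt = (5.5 − 0)/8 = 0.6875.
Left endpoints: 0, 0.6875, 1.375, 2.0625, 2.75, 3.4375, 4.125, 4.8125.
f(0) ≈ 1.414214, f(0.6875) ≈ 2.015564, f(1.375) ≈ 2.474874, f(2.0625) ≈ 2.861381, f(2.75) ≈ 3.201562, f(3.4375) ≈ 3.508917, f(4.125) ≈ 3.791438, f(4.8125) ≈ 4.054319.
Sum = Δt · [f(0) + f(0.6875) + f(1.375) + ...].
Sum ≈ 16.034059.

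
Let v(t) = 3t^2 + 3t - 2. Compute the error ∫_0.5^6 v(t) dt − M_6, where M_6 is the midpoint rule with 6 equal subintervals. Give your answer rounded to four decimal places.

Exact integral: ∫_0.5^6 v(t) dt = 258.5.
M_6 ≈ 257.344618.
Error ≈ 258.5 − 257.344618 ≈ 1.1554.

1.1554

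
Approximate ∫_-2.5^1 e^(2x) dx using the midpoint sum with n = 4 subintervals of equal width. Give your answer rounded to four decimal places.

3.2591

Δx = (1 − (-2.5))/4 = 0.875.
Midpoints: -2.0625, -1.1875, -0.3125, 0.5625.
f(-2.0625) ≈ 0.0162, f(-1.1875) ≈ 0.0930, f(-0.3125) ≈ 0.5353, f(0.5625) ≈ 3.0802.
Sum = Δx · [f(-2.0625) + f(-1.1875) + f(-0.3125) + f(0.5625)].
Sum ≈ 3.2591.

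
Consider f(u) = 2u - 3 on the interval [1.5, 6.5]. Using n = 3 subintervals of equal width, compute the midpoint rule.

Δu = (6.5 − 1.5)/3 = 5/3.
Midpoints: 7/3, 4, 17/3.
f(7/3) = 5/3, f(4) = 5, f(17/3) = 25/3.
Sum = Δu · [f(7/3) + f(4) + f(17/3)].
Sum = 25.

25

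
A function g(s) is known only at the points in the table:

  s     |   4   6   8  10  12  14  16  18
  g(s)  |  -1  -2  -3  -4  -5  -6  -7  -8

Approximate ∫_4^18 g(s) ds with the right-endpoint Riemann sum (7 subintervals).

Δs = 2.
Sum = 2·[(-2) + (-3) + (-4) + (-5) + (-6) + (-7) + (-8)] = -70.

-70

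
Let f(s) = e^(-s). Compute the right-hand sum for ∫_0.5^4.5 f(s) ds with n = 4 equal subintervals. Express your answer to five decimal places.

0.34652

Δs = (4.5 − 0.5)/4 = 1.
Right endpoints: 1.5, 2.5, 3.5, 4.5.
f(1.5) ≈ 0.22313, f(2.5) ≈ 0.08208, f(3.5) ≈ 0.03020, f(4.5) ≈ 0.01111.
Sum = Δs · [f(1.5) + f(2.5) + f(3.5) + f(4.5)].
Sum ≈ 0.34652.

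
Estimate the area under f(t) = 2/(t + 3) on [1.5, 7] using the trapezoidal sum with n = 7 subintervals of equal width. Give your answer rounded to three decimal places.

Δt = (7 − 1.5)/7 = 11/14.
f(1.5) = 4/9, f(16/7) = 14/37, f(43/14) = 28/85, f(27/7) = 7/24, f(65/14) = 28/107, f(38/7) = 14/59, f(87/14) = 28/129, f(7) = 0.2.
T_7 = (Δt/2)·[f(t_0) + 2f(t_1) + ... + 2f(t_{6}) + f(t_7)].
Sum ≈ 1.601.

1.601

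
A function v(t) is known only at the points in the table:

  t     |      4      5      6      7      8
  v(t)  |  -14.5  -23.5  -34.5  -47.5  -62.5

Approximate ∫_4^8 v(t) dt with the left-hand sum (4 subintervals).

Δt = 1.
Sum = 1·[(-14.5) + (-23.5) + (-34.5) + (-47.5)] = -120.

-120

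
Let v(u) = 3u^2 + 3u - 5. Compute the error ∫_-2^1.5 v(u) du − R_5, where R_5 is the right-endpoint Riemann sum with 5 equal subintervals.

-2.695

Exact integral: ∫_-2^1.5 v(u) du = -8.75.
R_5 = -6.055.
Error = -8.75 − (-6.055) = -2.695.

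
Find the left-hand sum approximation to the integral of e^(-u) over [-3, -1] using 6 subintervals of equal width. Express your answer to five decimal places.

Δu = (-1 − (-3))/6 = 1/3.
Left endpoints: -3, -8/3, -7/3, -2, -5/3, -4/3.
f(-3) ≈ 20.08554, f(-8/3) ≈ 14.39192, f(-7/3) ≈ 10.31226, f(-2) ≈ 7.38906, f(-5/3) ≈ 5.29449, f(-4/3) ≈ 3.79367.
Sum = Δu · [f(-3) + f(-8/3) + f(-7/3) + ...].
Sum ≈ 20.42231.

20.42231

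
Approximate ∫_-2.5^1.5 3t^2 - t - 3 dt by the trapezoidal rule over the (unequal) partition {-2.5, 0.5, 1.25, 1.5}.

22.71875

Subinterval widths: 3, 0.75, 0.25.
f(-2.5) = 18.25, f(0.5) = -2.75, f(1.25) = 0.4375, f(1.5) = 2.25.
On each subinterval the trapezoid contributes (Δt_i/2)·[f(t_{i-1}) + f(t_i)].
Sum = 22.71875.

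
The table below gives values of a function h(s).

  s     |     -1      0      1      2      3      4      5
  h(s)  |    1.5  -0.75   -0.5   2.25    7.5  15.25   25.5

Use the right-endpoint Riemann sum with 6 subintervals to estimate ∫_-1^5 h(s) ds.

Δs = 1.
Sum = 1·[(-0.75) + (-0.5) + 2.25 + 7.5 + 15.25 + 25.5] = 49.25.

49.25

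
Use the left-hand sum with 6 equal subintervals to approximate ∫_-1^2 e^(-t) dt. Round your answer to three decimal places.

Δt = (2 − (-1))/6 = 0.5.
Left endpoints: -1, -0.5, 0, 0.5, 1, 1.5.
f(-1) ≈ 2.718, f(-0.5) ≈ 1.649, f(0) ≈ 1.000, f(0.5) ≈ 0.607, f(1) ≈ 0.368, f(1.5) ≈ 0.223.
Sum = Δt · [f(-1) + f(-0.5) + f(0) + ...].
Sum ≈ 3.282.

3.282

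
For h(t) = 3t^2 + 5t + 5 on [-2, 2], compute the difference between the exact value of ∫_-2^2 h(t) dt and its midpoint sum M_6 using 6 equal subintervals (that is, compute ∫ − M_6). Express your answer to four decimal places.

Exact integral: ∫_-2^2 h(t) dt = 36.
M_6 ≈ 35.555556.
Error ≈ 36 − 35.555556 ≈ 0.4444.

0.4444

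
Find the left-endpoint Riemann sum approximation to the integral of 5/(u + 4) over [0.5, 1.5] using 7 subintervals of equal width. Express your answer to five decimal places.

Δu = (1.5 − 0.5)/7 = 1/7.
Left endpoints: 0.5, 9/14, 11/14, 13/14, 15/14, 17/14, 19/14.
f(0.5) = 10/9, f(9/14) = 14/13, f(11/14) = 70/67, f(13/14) = 70/69, f(15/14) = 70/71, f(17/14) = 70/73, f(19/14) = 14/15.
Sum = Δu · [f(0.5) + f(9/14) + f(11/14) + ...].
Sum ≈ 1.01792.

1.01792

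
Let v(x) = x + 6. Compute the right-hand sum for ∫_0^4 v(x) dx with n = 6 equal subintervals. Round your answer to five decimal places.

Δx = (4 − 0)/6 = 2/3.
Right endpoints: 2/3, 4/3, 2, 8/3, 10/3, 4.
v(2/3) = 20/3, v(4/3) = 22/3, v(2) = 8, v(8/3) = 26/3, v(10/3) = 28/3, v(4) = 10.
Sum = Δx · [v(2/3) + v(4/3) + v(2) + ...].
Sum ≈ 33.33333.

33.33333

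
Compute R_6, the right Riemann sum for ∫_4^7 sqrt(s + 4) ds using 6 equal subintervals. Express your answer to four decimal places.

9.3585

Δs = (7 − 4)/6 = 0.5.
Right endpoints: 4.5, 5, 5.5, 6, 6.5, 7.
f(4.5) ≈ 2.9155, f(5) ≈ 3.0000, f(5.5) ≈ 3.0822, f(6) ≈ 3.1623, f(6.5) ≈ 3.2404, f(7) ≈ 3.3166.
Sum = Δs · [f(4.5) + f(5) + f(5.5) + ...].
Sum ≈ 9.3585.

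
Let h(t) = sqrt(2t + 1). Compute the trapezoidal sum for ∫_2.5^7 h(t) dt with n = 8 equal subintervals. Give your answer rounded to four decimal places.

Δt = (7 − 2.5)/8 = 0.5625.
h(2.5) ≈ 2.4495, h(3.0625) ≈ 2.6693, h(3.625) ≈ 2.8723, h(4.1875) ≈ 3.0619, h(4.75) ≈ 3.2404, h(5.3125) ≈ 3.4095, h(5.875) ≈ 3.5707, h(6.4375) ≈ 3.7249, h(7) ≈ 3.8730.
T_8 = (Δt/2)·[h(t_0) + 2h(t_1) + ... + 2h(t_{7}) + h(t_8)].
Sum ≈ 14.4620.

14.4620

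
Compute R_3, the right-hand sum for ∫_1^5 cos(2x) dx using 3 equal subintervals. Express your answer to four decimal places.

Δx = (5 − 1)/3 = 4/3.
Right endpoints: 7/3, 11/3, 5.
f(7/3) ≈ -0.0457, f(11/3) ≈ 0.4974, f(5) ≈ -0.8391.
Sum = Δx · [f(7/3) + f(11/3) + f(5)].
Sum ≈ -0.5164.

-0.5164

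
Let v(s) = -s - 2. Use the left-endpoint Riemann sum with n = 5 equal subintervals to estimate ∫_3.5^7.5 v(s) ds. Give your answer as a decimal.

-28.4

Δs = (7.5 − 3.5)/5 = 0.8.
Left endpoints: 3.5, 4.3, 5.1, 5.9, 6.7.
v(3.5) = -5.5, v(4.3) = -6.3, v(5.1) = -7.1, v(5.9) = -7.9, v(6.7) = -8.7.
Sum = Δs · [v(3.5) + v(4.3) + v(5.1) + v(5.9) + v(6.7)].
Sum = -28.4.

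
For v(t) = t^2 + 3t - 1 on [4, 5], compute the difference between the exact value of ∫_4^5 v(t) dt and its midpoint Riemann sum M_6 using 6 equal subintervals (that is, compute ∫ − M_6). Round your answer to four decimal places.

Exact integral: ∫_4^5 v(t) dt ≈ 32.833333.
M_6 ≈ 32.831019.
Error ≈ 32.833333 − 32.831019 ≈ 0.0023.

0.0023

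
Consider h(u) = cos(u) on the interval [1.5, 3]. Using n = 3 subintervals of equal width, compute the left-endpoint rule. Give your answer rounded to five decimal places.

-0.57328

Δu = (3 − 1.5)/3 = 0.5.
Left endpoints: 1.5, 2, 2.5.
h(1.5) ≈ 0.07074, h(2) ≈ -0.41615, h(2.5) ≈ -0.80114.
Sum = Δu · [h(1.5) + h(2) + h(2.5)].
Sum ≈ -0.57328.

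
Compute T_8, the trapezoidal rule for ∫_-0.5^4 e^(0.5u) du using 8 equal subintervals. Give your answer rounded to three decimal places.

Δu = (4 − (-0.5))/8 = 0.5625.
f(-0.5) ≈ 0.779, f(0.0625) ≈ 1.032, f(0.625) ≈ 1.367, f(1.1875) ≈ 1.811, f(1.75) ≈ 2.399, f(2.3125) ≈ 3.178, f(2.875) ≈ 4.210, f(3.4375) ≈ 5.578, f(4) ≈ 7.389.
T_8 = (Δu/2)·[f(u_0) + 2f(u_1) + ... + 2f(u_{7}) + f(u_8)].
Sum ≈ 13.308.

13.308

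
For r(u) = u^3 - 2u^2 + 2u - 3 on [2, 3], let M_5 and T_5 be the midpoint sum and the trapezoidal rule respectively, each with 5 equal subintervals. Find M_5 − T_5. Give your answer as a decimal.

M_5 = 5.565.
T_5 = 5.62.
M_5 − T_5 = -0.055.

-0.055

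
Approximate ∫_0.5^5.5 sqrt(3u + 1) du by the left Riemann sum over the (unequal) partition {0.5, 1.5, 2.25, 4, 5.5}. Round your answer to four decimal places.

Subinterval widths: 1, 0.75, 1.75, 1.5.
Left endpoints: 0.5, 1.5, 2.25, 4.
f(0.5) ≈ 1.5811, f(1.5) ≈ 2.3452, f(2.25) ≈ 2.7839, f(4) ≈ 3.6056.
Sum = Σ Δu_i · f(u_i).
Sum ≈ 13.6202.

13.6202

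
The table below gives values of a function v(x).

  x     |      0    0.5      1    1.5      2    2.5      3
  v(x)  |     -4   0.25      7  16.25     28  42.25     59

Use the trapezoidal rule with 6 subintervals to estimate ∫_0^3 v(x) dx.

60.625

Δx = 0.5.
T_6 = (0.5/2)·[(-4) + 2·0.25 + 2·7 + 2·16.25 + 2·28 + 2·42.25 + 59] = 60.625.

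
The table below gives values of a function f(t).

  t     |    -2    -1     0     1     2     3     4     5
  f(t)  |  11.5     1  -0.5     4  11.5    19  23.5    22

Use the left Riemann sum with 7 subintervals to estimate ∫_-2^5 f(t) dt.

Δt = 1.
Sum = 1·[11.5 + 1 + (-0.5) + 4 + 11.5 + 19 + 23.5] = 70.

70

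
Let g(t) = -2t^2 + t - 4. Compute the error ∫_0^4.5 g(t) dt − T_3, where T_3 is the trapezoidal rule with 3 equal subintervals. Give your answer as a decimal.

Exact integral: ∫_0^4.5 g(t) dt = -68.625.
T_3 = -72.
Error = -68.625 − (-72) = 3.375.

3.375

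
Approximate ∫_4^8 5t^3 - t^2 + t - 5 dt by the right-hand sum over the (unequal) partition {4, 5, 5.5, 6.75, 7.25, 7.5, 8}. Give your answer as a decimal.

Subinterval widths: 1, 0.5, 1.25, 0.5, 0.25, 0.5.
Right endpoints: 5, 5.5, 6.75, 7.25, 7.5, 8.
f(5) = 600, f(5.5) = 802.125, f(6.75) = 1493.921875, f(7.25) = 1855.078125, f(7.5) = 2055.625, f(8) = 2499.
Sum = Σ Δt_i · f(t_i).
Sum = 5559.41015625.

5559.41015625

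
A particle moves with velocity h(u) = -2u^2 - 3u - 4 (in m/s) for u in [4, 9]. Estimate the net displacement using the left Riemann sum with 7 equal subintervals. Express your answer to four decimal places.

-509.8980

Δu = (9 − 4)/7 = 5/7.
Left endpoints: 4, 33/7, 38/7, 43/7, 48/7, 53/7, 58/7.
h(4) = -48, h(33/7) = -3067/49, h(38/7) = -3882/49, h(43/7) = -4797/49, h(48/7) = -5812/49, h(53/7) = -6927/49, h(58/7) = -8142/49.
Sum = Δu · [h(4) + h(33/7) + h(38/7) + ...].
Sum ≈ -509.8980.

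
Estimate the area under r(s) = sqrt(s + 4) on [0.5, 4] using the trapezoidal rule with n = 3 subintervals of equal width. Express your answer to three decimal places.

8.714

Δs = (4 − 0.5)/3 = 7/6.
r(0.5) ≈ 2.121, r(5/3) ≈ 2.380, r(17/6) ≈ 2.614, r(4) ≈ 2.828.
T_3 = (Δs/2)·[r(s_0) + 2r(s_1) + 2r(s_2) + r(s_3)].
Sum ≈ 8.714.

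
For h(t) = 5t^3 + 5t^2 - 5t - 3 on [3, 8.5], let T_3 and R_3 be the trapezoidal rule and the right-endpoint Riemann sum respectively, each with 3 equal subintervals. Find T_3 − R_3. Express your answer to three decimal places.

T_3 ≈ 7508.88773.
R_3 ≈ 10464.56481.
T_3 − R_3 ≈ -2955.677.

-2955.677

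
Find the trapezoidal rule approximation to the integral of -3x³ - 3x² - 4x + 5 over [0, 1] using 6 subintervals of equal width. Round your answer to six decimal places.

Δx = (1 − 0)/6 = 1/6.
f(0) = 5, f(1/6) = 305/72, f(1/3) = 29/9, f(0.5) = 1.875, f(2/3) = 1/9, f(5/6) = -155/72, f(1) = -5.
T_6 = (Δx/2)·[f(x_0) + 2f(x_1) + ... + 2f(x_{5}) + f(x_6)].
Sum ≈ 1.215278.

1.215278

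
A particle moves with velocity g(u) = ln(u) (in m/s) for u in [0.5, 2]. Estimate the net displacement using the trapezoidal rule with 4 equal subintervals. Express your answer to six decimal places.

Δu = (2 − 0.5)/4 = 0.375.
g(0.5) ≈ -0.693147, g(0.875) ≈ -0.133531, g(1.25) ≈ 0.223144, g(1.625) ≈ 0.485508, g(2) ≈ 0.693147.
T_4 = (Δu/2)·[g(u_0) + 2g(u_1) + 2g(u_2) + 2g(u_3) + g(u_4)].
Sum ≈ 0.215670.

0.215670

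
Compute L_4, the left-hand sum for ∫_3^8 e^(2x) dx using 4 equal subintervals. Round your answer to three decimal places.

Δx = (8 − 3)/4 = 1.25.
Left endpoints: 3, 4.25, 5.5, 6.75.
f(3) ≈ 403.429, f(4.25) ≈ 4914.769, f(5.5) ≈ 59874.142, f(6.75) ≈ 729416.370.
Sum = Δx · [f(3) + f(4.25) + f(5.5) + f(6.75)].
Sum ≈ 993260.886.

993260.886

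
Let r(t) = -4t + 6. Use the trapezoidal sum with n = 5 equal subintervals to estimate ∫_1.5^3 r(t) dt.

Δt = (3 − 1.5)/5 = 0.3.
r(1.5) = 0, r(1.8) = -1.2, r(2.1) = -2.4, r(2.4) = -3.6, r(2.7) = -4.8, r(3) = -6.
T_5 = (Δt/2)·[r(t_0) + 2r(t_1) + ... + 2r(t_{4}) + r(t_5)].
Sum = -4.5.

-4.5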